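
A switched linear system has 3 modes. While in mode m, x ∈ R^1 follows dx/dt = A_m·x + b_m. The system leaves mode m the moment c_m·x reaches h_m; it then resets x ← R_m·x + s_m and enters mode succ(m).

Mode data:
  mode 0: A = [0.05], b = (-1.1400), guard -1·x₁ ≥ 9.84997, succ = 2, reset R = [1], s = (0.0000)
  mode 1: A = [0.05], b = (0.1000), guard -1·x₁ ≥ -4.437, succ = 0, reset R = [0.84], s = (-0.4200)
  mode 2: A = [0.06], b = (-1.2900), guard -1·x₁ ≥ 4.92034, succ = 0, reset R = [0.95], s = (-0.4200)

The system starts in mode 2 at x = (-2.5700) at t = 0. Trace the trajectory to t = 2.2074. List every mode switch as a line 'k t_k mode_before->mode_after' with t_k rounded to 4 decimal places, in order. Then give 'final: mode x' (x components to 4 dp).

1 1.5528 2->0
final: 0 -6.0224

Mode 2: guard c·x = 4.9203 hit at Δt = 1.5528 (t = 1.5528), x⁻ = (-4.9203) → reset → x⁺ = (-5.0943), jump to mode 0
Mode 0: flow for 0.6546 to horizon, guard not reached → x = (-6.0224)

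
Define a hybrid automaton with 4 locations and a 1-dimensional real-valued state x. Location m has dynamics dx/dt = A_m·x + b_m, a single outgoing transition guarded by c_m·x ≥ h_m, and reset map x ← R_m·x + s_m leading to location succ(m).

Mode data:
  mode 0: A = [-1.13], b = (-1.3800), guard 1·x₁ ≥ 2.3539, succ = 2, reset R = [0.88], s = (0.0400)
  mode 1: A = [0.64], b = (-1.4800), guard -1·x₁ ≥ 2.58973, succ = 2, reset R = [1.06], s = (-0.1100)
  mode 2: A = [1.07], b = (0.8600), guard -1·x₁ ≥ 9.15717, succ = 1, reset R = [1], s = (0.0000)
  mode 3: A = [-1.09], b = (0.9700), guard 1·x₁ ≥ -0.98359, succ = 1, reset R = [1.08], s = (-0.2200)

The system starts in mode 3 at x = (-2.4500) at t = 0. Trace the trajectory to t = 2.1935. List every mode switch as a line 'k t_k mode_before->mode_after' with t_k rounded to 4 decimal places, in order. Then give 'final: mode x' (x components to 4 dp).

1 0.5304 3->1
2 1.0151 1->2
final: 2 -8.0421

Mode 3: guard c·x = -0.9836 hit at Δt = 0.5304 (t = 0.5304), x⁻ = (-0.9836) → reset → x⁺ = (-1.2823), jump to mode 1
Mode 1: guard c·x = 2.5897 hit at Δt = 0.4847 (t = 1.0151), x⁻ = (-2.5897) → reset → x⁺ = (-2.8551), jump to mode 2
Mode 2: flow for 1.1784 to horizon, guard not reached → x = (-8.0421)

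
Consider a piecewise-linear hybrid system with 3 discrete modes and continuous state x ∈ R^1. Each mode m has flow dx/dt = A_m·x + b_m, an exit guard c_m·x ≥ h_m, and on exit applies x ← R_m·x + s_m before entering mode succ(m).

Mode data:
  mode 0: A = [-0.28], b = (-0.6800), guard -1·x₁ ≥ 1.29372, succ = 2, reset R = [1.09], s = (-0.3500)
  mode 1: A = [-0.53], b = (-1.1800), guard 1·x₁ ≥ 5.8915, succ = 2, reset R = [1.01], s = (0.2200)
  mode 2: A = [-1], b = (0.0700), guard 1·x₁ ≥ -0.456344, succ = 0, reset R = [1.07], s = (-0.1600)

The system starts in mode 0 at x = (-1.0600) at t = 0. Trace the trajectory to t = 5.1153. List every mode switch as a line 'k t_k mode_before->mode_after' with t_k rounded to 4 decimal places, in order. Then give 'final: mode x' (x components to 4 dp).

Mode 0: guard c·x = 1.2937 hit at Δt = 0.6688 (t = 0.6688), x⁻ = (-1.2937) → reset → x⁺ = (-1.7602), jump to mode 2
Mode 2: guard c·x = -0.4563 hit at Δt = 1.2462 (t = 1.9150), x⁻ = (-0.4563) → reset → x⁺ = (-0.6483), jump to mode 0
Mode 0: guard c·x = 1.2937 hit at Δt = 1.6081 (t = 3.5231), x⁻ = (-1.2937) → reset → x⁺ = (-1.7602), jump to mode 2
Mode 2: guard c·x = -0.4563 hit at Δt = 1.2462 (t = 4.7693), x⁻ = (-0.4563) → reset → x⁺ = (-0.6483), jump to mode 0
Mode 0: flow for 0.3460 to horizon, guard not reached → x = (-0.8127)

1 0.6688 0->2
2 1.9150 2->0
3 3.5231 0->2
4 4.7693 2->0
final: 0 -0.8127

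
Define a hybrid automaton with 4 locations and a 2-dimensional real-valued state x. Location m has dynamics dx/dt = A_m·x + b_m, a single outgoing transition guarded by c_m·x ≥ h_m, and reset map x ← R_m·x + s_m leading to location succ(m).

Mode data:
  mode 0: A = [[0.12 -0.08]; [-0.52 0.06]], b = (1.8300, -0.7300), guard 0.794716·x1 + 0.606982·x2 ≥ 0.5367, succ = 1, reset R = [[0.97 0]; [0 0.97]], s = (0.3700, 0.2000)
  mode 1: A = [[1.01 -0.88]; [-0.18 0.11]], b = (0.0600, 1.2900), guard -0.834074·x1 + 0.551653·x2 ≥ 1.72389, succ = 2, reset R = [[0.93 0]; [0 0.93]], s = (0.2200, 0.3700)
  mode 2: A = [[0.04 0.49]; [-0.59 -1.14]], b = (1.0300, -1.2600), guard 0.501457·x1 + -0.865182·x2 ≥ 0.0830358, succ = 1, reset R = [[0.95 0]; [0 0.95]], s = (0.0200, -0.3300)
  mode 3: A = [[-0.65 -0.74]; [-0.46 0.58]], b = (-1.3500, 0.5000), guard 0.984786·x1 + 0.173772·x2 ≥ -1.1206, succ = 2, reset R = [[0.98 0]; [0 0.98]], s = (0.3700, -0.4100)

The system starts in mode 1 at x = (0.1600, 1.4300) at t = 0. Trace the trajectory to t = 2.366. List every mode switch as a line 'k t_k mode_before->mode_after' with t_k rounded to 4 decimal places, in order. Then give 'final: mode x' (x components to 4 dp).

Mode 1: guard c·x = 1.7239 hit at Δt = 0.4745 (t = 0.4745), x⁻ = (-0.6442, 2.1509) → reset → x⁺ = (-0.3791, 2.3704), jump to mode 2
Mode 2: guard c·x = 0.0830 hit at Δt = 0.7017 (t = 1.1762), x⁻ = (0.7884, 0.3610) → reset → x⁺ = (0.7690, 0.0129), jump to mode 1
Mode 1: flow for 1.1898 to horizon, guard not reached → x = (1.5551, 1.3816)

1 0.4745 1->2
2 1.1762 2->1
final: 1 1.5551 1.3816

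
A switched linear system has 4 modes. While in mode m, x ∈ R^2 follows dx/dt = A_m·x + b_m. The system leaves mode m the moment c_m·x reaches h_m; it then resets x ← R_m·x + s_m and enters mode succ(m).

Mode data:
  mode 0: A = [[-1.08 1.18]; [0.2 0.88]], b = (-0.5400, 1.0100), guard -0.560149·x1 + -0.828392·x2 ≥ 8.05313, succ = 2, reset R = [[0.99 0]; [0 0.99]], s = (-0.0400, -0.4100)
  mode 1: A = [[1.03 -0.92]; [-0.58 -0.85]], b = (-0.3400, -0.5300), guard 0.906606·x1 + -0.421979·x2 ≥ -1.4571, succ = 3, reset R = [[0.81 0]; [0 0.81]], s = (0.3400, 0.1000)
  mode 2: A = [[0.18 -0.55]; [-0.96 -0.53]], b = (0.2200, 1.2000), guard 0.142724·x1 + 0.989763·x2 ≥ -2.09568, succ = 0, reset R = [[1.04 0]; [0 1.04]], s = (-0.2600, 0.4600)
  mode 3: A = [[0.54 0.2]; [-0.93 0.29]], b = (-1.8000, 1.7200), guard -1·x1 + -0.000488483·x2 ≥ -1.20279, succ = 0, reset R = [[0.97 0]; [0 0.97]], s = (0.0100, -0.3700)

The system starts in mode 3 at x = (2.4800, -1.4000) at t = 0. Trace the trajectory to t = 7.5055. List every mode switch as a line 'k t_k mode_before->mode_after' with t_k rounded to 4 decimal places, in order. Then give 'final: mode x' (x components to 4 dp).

1 1.1302 3->0
2 2.7108 0->2
3 3.5370 2->0
4 5.7468 0->2
5 6.4854 2->0
final: 0 -2.9716 -2.4158

Mode 3: guard c·x = -1.2028 hit at Δt = 1.1302 (t = 1.1302), x⁻ = (1.2038, -2.0732) → reset → x⁺ = (1.1777, -2.3810), jump to mode 0
Mode 0: guard c·x = 8.0531 hit at Δt = 1.5806 (t = 2.7108), x⁻ = (-4.2896, -6.8208) → reset → x⁺ = (-4.2867, -7.1626), jump to mode 2
Mode 2: guard c·x = -2.0957 hit at Δt = 0.8262 (t = 3.5370), x⁻ = (-2.7143, -1.7260) → reset → x⁺ = (-3.0829, -1.3350), jump to mode 0
Mode 0: guard c·x = 8.0531 hit at Δt = 2.2098 (t = 5.7468), x⁻ = (-4.7406, -6.5158) → reset → x⁺ = (-4.7332, -6.8607), jump to mode 2
Mode 2: guard c·x = -2.0957 hit at Δt = 0.7386 (t = 6.4854), x⁻ = (-3.4715, -1.6168) → reset → x⁺ = (-3.8704, -1.2214), jump to mode 0
Mode 0: flow for 1.0201 to horizon, guard not reached → x = (-2.9716, -2.4158)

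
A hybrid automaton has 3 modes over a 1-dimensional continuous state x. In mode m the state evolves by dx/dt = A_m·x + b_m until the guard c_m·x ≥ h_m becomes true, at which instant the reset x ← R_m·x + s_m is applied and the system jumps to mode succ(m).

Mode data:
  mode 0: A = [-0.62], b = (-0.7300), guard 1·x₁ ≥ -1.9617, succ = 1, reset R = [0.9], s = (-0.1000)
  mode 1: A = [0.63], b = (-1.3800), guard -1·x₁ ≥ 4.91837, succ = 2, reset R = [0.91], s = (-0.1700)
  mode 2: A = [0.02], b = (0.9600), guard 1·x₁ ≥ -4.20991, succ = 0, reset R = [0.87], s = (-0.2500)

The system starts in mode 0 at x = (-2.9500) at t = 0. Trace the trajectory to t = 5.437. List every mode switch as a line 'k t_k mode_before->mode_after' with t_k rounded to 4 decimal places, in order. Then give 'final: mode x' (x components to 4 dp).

1 1.3152 0->1
2 2.2059 1->2
3 2.7060 2->0
4 4.7208 0->1
final: 1 -4.1782

Mode 0: guard c·x = -1.9617 hit at Δt = 1.3152 (t = 1.3152), x⁻ = (-1.9617) → reset → x⁺ = (-1.8655), jump to mode 1
Mode 1: guard c·x = 4.9184 hit at Δt = 0.8907 (t = 2.2059), x⁻ = (-4.9184) → reset → x⁺ = (-4.6457), jump to mode 2
Mode 2: guard c·x = -4.2099 hit at Δt = 0.5001 (t = 2.7060), x⁻ = (-4.2099) → reset → x⁺ = (-3.9126), jump to mode 0
Mode 0: guard c·x = -1.9617 hit at Δt = 2.0148 (t = 4.7208), x⁻ = (-1.9617) → reset → x⁺ = (-1.8655), jump to mode 1
Mode 1: flow for 0.7162 to horizon, guard not reached → x = (-4.1782)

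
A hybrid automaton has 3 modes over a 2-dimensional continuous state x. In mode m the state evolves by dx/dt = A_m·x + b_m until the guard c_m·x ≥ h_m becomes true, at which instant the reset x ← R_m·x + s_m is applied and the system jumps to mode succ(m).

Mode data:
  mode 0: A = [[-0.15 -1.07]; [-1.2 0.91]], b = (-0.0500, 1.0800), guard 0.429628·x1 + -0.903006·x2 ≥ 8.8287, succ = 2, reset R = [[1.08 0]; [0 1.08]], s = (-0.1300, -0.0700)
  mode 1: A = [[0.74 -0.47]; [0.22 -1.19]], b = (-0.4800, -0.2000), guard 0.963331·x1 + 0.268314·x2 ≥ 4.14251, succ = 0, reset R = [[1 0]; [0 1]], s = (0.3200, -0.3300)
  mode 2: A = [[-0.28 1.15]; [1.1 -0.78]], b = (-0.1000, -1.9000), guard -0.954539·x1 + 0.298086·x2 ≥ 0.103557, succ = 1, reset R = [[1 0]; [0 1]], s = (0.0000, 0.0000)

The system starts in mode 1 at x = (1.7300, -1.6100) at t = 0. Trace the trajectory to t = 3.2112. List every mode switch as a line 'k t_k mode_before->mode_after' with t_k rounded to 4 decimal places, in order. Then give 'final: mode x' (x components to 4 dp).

Mode 1: guard c·x = 4.1425 hit at Δt = 1.3030 (t = 1.3030), x⁻ = (4.3019, -0.0062) → reset → x⁺ = (4.6219, -0.3362), jump to mode 0
Mode 0: guard c·x = 8.8287 hit at Δt = 0.8110 (t = 2.1140), x⁻ = (6.5352, -6.6677) → reset → x⁺ = (6.9281, -7.2711), jump to mode 2
Mode 2: flow for 1.0972 to horizon, guard not reached → x = (1.0301, -2.1102)

1 1.3030 1->0
2 2.1140 0->2
final: 2 1.0301 -2.1102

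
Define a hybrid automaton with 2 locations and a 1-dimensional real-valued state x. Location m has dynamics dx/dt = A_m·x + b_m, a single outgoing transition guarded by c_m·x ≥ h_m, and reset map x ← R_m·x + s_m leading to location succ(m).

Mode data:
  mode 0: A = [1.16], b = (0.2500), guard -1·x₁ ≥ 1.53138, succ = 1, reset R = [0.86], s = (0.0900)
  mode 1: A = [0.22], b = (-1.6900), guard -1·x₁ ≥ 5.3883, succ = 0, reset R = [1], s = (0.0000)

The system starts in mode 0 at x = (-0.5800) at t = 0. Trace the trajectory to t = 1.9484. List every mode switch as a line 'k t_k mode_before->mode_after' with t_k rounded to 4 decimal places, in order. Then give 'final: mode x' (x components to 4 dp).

Mode 0: guard c·x = 1.5314 hit at Δt = 1.1067 (t = 1.1067), x⁻ = (-1.5314) → reset → x⁺ = (-1.2270), jump to mode 1
Mode 1: flow for 0.8417 to horizon, guard not reached → x = (-3.0393)

1 1.1067 0->1
final: 1 -3.0393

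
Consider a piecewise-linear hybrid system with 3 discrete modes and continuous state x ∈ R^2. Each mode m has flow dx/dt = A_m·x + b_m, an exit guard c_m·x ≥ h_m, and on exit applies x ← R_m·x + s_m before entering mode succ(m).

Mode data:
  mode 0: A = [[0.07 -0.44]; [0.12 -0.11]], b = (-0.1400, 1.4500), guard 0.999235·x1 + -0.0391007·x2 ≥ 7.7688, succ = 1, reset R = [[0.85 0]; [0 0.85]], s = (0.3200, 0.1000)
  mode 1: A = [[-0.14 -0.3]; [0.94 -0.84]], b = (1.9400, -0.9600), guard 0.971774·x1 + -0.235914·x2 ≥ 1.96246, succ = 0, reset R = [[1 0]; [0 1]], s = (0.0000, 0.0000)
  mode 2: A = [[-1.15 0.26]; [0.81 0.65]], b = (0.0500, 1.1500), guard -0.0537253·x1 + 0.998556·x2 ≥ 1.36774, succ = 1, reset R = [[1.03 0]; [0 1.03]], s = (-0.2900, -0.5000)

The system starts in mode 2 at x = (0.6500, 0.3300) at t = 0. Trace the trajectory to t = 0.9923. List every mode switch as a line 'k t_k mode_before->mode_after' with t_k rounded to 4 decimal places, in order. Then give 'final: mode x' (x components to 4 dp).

Mode 2: guard c·x = 1.3677 hit at Δt = 0.4990 (t = 0.4990), x⁻ = (0.4731, 1.3952) → reset → x⁺ = (0.1973, 0.9370), jump to mode 1
Mode 1: flow for 0.4933 to horizon, guard not reached → x = (1.0152, 0.4719)

1 0.4990 2->1
final: 1 1.0152 0.4719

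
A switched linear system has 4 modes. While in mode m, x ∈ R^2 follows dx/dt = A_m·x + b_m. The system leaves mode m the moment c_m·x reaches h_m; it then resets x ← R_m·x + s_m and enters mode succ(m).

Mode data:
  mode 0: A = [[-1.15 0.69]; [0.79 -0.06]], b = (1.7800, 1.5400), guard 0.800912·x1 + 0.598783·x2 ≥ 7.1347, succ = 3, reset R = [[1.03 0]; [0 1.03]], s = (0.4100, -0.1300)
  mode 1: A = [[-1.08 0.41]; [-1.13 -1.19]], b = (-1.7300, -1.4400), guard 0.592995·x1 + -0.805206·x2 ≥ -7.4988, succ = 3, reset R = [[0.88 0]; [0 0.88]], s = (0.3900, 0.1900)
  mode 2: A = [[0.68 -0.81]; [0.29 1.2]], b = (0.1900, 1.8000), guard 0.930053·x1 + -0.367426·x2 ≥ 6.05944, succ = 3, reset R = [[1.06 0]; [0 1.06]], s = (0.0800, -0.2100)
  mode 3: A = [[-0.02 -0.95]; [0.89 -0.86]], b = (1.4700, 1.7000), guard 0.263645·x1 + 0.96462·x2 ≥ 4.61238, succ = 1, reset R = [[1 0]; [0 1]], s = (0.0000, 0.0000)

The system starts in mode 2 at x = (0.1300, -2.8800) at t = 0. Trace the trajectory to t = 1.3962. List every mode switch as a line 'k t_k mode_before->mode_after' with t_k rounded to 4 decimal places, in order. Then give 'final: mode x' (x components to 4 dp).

1 0.9501 2->3
final: 3 6.8654 -1.1217

Mode 2: guard c·x = 6.0594 hit at Δt = 0.9501 (t = 0.9501), x⁻ = (4.5358, -5.0102) → reset → x⁺ = (4.8880, -5.5208), jump to mode 3
Mode 3: flow for 0.4461 to horizon, guard not reached → x = (6.8654, -1.1217)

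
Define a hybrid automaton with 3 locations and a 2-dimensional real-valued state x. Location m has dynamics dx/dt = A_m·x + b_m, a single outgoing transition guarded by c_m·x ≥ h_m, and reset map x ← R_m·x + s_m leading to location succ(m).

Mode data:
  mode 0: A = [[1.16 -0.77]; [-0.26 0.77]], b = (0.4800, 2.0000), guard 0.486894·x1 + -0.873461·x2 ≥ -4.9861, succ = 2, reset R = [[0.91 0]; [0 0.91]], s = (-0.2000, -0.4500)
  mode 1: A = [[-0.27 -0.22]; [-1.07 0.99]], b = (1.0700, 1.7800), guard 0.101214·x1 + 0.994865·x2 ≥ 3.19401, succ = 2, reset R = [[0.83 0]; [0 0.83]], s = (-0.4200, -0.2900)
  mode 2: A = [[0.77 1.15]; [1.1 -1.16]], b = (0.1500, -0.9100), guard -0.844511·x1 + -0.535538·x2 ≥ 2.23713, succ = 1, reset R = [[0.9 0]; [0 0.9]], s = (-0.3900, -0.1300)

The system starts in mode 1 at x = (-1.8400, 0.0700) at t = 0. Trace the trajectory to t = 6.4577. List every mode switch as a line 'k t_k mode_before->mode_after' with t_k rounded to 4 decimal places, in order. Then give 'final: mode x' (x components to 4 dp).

1 0.6716 1->2
2 2.1773 2->1
3 3.3058 1->2
4 5.9932 2->1
final: 1 -1.2326 -0.0535

Mode 1: guard c·x = 3.1940 hit at Δt = 0.6716 (t = 0.6716), x⁻ = (-1.0953, 3.3219) → reset → x⁺ = (-1.3291, 2.4672), jump to mode 2
Mode 2: guard c·x = 2.2371 hit at Δt = 1.5057 (t = 2.1773), x⁻ = (-1.9179, -1.1530) → reset → x⁺ = (-2.1161, -1.1677), jump to mode 1
Mode 1: guard c·x = 3.1940 hit at Δt = 1.1285 (t = 3.3058), x⁻ = (-0.7130, 3.2830) → reset → x⁺ = (-1.0118, 2.4349), jump to mode 2
Mode 2: guard c·x = 2.2371 hit at Δt = 2.6874 (t = 5.9932), x⁻ = (-1.7927, -1.3504) → reset → x⁺ = (-2.0034, -1.3454), jump to mode 1
Mode 1: flow for 0.4645 to horizon, guard not reached → x = (-1.2326, -0.0535)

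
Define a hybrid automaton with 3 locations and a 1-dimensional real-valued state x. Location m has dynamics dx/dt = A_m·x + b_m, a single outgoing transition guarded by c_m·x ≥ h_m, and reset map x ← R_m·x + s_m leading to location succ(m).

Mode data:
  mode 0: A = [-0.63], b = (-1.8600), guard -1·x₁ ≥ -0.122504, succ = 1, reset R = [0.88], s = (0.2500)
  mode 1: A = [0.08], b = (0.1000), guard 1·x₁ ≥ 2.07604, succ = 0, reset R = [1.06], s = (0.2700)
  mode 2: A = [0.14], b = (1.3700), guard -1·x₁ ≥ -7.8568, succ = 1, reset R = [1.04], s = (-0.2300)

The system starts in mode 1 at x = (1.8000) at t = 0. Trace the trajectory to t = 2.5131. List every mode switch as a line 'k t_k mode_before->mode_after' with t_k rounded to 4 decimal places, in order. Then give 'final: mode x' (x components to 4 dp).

1 1.0830 1->0
2 1.9836 0->1
final: 1 0.4274

Mode 1: guard c·x = 2.0760 hit at Δt = 1.0830 (t = 1.0830), x⁻ = (2.0760) → reset → x⁺ = (2.4706), jump to mode 0
Mode 0: guard c·x = -0.1225 hit at Δt = 0.9006 (t = 1.9836), x⁻ = (0.1225) → reset → x⁺ = (0.3578), jump to mode 1
Mode 1: flow for 0.5295 to horizon, guard not reached → x = (0.4274)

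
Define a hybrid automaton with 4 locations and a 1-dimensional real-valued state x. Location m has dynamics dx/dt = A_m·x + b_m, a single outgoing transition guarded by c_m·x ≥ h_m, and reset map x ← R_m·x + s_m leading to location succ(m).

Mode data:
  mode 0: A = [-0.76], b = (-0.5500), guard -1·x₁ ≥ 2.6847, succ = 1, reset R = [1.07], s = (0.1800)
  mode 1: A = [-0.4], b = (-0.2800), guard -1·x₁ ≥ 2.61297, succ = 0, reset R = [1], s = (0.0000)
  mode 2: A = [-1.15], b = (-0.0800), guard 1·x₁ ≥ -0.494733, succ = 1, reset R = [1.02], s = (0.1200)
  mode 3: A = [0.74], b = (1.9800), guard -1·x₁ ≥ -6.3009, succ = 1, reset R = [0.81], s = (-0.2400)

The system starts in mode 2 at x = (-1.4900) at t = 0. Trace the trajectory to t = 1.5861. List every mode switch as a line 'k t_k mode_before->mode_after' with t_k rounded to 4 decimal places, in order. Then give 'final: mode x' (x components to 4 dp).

1 1.0489 2->1
final: 1 -0.4456

Mode 2: guard c·x = -0.4947 hit at Δt = 1.0489 (t = 1.0489), x⁻ = (-0.4947) → reset → x⁺ = (-0.3846), jump to mode 1
Mode 1: flow for 0.5372 to horizon, guard not reached → x = (-0.4456)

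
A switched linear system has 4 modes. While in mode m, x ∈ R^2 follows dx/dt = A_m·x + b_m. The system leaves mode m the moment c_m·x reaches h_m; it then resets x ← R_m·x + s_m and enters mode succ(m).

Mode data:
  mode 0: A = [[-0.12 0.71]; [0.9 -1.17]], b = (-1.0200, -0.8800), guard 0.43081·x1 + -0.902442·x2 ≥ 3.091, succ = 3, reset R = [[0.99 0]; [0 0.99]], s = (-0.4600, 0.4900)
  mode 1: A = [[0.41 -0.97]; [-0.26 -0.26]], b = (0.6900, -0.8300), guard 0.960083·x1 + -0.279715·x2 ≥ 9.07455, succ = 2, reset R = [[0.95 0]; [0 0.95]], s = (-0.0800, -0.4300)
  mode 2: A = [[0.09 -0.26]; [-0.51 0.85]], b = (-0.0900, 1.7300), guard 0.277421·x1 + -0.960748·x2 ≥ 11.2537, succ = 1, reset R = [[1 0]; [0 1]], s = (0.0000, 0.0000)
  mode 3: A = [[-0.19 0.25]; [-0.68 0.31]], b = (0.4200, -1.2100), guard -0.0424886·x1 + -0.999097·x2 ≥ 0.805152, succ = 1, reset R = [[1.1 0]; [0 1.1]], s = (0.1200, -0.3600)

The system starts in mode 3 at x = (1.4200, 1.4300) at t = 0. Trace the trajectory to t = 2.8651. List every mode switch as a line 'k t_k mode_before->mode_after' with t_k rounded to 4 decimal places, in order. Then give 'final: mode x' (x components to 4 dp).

Mode 3: guard c·x = 0.8052 hit at Δt = 1.0587 (t = 1.0587), x⁻ = (1.6395, -0.8756) → reset → x⁺ = (1.9235, -1.3232), jump to mode 1
Mode 1: guard c·x = 9.0746 hit at Δt = 1.3808 (t = 2.4395), x⁻ = (8.4746, -3.3543) → reset → x⁺ = (7.9708, -3.6166), jump to mode 2
Mode 2: flow for 0.4256 to horizon, guard not reached → x = (8.8003, -6.4847)

1 1.0587 3->1
2 2.4395 1->2
final: 2 8.8003 -6.4847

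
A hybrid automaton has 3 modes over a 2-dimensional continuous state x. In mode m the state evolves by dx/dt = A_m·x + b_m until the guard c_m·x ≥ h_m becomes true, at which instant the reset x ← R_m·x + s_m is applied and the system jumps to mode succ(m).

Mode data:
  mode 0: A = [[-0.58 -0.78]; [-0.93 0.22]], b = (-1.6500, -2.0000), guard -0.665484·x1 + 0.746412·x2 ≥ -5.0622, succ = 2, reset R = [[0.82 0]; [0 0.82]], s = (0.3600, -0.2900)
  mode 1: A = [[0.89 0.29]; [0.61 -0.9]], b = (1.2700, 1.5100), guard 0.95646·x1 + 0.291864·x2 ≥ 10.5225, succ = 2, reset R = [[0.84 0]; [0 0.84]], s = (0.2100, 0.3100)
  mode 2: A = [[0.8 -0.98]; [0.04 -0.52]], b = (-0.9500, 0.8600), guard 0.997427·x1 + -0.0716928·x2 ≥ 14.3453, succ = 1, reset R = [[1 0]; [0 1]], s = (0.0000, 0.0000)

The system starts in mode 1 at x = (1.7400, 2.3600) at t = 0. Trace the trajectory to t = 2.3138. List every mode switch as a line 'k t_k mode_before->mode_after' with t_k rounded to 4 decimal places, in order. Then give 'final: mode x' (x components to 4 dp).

Mode 1: guard c·x = 10.5225 hit at Δt = 1.2030 (t = 1.2030), x⁻ = (9.6472, 4.4383) → reset → x⁺ = (8.3136, 4.0382), jump to mode 2
Mode 2: flow for 1.1108 to horizon, guard not reached → x = (12.0469, 3.3302)

1 1.2030 1->2
final: 2 12.0469 3.3302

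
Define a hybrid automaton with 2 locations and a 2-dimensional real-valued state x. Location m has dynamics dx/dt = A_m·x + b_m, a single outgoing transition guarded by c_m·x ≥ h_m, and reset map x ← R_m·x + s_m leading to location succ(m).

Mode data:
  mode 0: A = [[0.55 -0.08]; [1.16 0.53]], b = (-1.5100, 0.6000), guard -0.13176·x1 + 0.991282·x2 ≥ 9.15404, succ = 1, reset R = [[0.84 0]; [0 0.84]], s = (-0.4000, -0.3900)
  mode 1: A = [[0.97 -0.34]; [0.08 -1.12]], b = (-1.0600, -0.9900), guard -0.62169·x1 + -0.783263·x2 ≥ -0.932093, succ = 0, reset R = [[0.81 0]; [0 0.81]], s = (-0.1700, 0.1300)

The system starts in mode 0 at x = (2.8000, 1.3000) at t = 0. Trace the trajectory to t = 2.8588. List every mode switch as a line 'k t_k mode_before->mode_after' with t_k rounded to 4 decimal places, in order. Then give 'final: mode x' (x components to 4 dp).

Mode 0: guard c·x = 9.1540 hit at Δt = 1.3133 (t = 1.3133), x⁻ = (2.1602, 9.5217) → reset → x⁺ = (1.4146, 7.6082), jump to mode 1
Mode 1: guard c·x = -0.9321 hit at Δt = 1.0207 (t = 2.3340), x⁻ = (-0.8052, 1.8291) → reset → x⁺ = (-0.8222, 1.6116), jump to mode 0
Mode 0: flow for 0.5248 to horizon, guard not reached → x = (-2.0953, 1.5094)

1 1.3133 0->1
2 2.3340 1->0
final: 0 -2.0953 1.5094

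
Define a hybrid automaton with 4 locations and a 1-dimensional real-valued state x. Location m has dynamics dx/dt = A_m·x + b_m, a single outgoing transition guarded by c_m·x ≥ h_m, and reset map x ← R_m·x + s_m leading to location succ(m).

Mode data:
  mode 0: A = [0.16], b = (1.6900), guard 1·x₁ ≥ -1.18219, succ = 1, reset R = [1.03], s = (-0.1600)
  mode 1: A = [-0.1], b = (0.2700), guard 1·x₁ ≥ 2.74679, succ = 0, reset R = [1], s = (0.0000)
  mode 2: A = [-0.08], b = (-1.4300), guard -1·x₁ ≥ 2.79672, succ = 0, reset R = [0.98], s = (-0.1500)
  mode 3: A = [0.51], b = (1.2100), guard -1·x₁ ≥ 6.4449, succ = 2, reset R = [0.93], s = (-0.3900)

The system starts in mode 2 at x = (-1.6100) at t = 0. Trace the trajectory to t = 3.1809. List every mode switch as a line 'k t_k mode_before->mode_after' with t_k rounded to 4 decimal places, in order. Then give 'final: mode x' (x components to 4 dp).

Mode 2: guard c·x = 2.7967 hit at Δt = 0.9470 (t = 0.9470), x⁻ = (-2.7967) → reset → x⁺ = (-2.8908), jump to mode 0
Mode 0: guard c·x = -1.1822 hit at Δt = 1.2567 (t = 2.2037), x⁻ = (-1.1822) → reset → x⁺ = (-1.3777), jump to mode 1
Mode 1: flow for 0.9772 to horizon, guard not reached → x = (-0.9980)

1 0.9470 2->0
2 2.2037 0->1
final: 1 -0.9980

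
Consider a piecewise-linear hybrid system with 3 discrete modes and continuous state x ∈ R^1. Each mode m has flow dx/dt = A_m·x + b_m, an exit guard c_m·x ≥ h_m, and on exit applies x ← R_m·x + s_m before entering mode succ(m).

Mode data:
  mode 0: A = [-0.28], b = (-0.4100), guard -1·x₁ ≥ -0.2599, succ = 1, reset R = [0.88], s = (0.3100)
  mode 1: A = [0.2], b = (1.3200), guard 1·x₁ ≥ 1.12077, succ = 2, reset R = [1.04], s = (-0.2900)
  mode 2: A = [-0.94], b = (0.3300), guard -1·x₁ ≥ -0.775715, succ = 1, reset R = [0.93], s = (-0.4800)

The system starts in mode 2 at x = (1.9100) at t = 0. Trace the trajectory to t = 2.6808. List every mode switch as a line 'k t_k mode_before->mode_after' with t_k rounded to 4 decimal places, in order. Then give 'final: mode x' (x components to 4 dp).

1 1.3835 2->1
2 1.9881 1->2
3 2.2128 2->1
final: 1 0.9127

Mode 2: guard c·x = -0.7757 hit at Δt = 1.3835 (t = 1.3835), x⁻ = (0.7757) → reset → x⁺ = (0.2414), jump to mode 1
Mode 1: guard c·x = 1.1208 hit at Δt = 0.6046 (t = 1.9881), x⁻ = (1.1208) → reset → x⁺ = (0.8756), jump to mode 2
Mode 2: guard c·x = -0.7757 hit at Δt = 0.2247 (t = 2.2128), x⁻ = (0.7757) → reset → x⁺ = (0.2414), jump to mode 1
Mode 1: flow for 0.4680 to horizon, guard not reached → x = (0.9127)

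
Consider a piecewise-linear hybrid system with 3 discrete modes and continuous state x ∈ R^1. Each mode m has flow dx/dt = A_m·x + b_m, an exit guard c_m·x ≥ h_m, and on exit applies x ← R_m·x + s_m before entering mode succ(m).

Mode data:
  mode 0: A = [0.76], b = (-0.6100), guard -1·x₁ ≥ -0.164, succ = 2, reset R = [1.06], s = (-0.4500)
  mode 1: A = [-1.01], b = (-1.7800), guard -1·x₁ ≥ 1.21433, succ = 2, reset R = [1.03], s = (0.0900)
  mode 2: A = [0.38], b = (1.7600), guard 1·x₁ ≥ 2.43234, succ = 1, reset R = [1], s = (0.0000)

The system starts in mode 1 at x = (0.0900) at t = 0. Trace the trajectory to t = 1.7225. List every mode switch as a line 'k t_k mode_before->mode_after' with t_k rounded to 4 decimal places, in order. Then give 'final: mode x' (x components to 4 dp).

1 1.2058 1->2
final: 2 -0.4078

Mode 1: guard c·x = 1.2143 hit at Δt = 1.2058 (t = 1.2058), x⁻ = (-1.2143) → reset → x⁺ = (-1.1608), jump to mode 2
Mode 2: flow for 0.5167 to horizon, guard not reached → x = (-0.4078)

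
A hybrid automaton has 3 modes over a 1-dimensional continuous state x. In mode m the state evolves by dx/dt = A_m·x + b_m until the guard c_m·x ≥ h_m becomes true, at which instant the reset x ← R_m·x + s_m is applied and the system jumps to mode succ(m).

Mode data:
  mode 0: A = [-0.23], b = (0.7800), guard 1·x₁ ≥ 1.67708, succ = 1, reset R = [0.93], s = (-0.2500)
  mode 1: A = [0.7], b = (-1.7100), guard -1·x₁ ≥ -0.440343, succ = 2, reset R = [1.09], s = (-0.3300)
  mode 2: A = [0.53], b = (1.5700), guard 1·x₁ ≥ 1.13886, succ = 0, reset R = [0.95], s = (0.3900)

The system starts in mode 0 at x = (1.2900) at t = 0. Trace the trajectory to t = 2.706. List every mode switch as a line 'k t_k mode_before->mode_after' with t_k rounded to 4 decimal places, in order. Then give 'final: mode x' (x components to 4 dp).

1 0.8852 0->1
2 1.6986 1->2
3 2.2192 2->0
final: 0 1.6752

Mode 0: guard c·x = 1.6771 hit at Δt = 0.8852 (t = 0.8852), x⁻ = (1.6771) → reset → x⁺ = (1.3097), jump to mode 1
Mode 1: guard c·x = -0.4403 hit at Δt = 0.8134 (t = 1.6986), x⁻ = (0.4403) → reset → x⁺ = (0.1500), jump to mode 2
Mode 2: guard c·x = 1.1389 hit at Δt = 0.5206 (t = 2.2192), x⁻ = (1.1389) → reset → x⁺ = (1.4719), jump to mode 0
Mode 0: flow for 0.4868 to horizon, guard not reached → x = (1.6752)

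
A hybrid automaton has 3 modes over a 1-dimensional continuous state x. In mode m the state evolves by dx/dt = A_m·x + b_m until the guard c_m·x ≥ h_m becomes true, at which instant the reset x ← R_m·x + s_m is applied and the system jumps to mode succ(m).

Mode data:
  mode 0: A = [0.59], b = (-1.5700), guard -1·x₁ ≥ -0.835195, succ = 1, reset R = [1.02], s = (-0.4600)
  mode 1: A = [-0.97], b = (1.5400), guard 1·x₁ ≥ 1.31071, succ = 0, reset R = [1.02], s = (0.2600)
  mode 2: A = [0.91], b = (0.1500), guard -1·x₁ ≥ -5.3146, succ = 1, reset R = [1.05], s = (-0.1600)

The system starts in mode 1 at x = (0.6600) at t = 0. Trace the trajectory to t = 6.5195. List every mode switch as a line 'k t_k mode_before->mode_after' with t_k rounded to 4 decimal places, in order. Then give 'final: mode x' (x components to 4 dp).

Mode 1: guard c·x = 1.3107 hit at Δt = 1.2463 (t = 1.2463), x⁻ = (1.3107) → reset → x⁺ = (1.5969), jump to mode 0
Mode 0: guard c·x = -0.8352 hit at Δt = 0.9151 (t = 2.1614), x⁻ = (0.8352) → reset → x⁺ = (0.3919), jump to mode 1
Mode 1: guard c·x = 1.3107 hit at Δt = 1.5080 (t = 3.6694), x⁻ = (1.3107) → reset → x⁺ = (1.5969), jump to mode 0
Mode 0: guard c·x = -0.8352 hit at Δt = 0.9151 (t = 4.5845), x⁻ = (0.8352) → reset → x⁺ = (0.3919), jump to mode 1
Mode 1: guard c·x = 1.3107 hit at Δt = 1.5080 (t = 6.0925), x⁻ = (1.3107) → reset → x⁺ = (1.5969), jump to mode 0
Mode 0: flow for 0.4270 to horizon, guard not reached → x = (1.2921)

1 1.2463 1->0
2 2.1614 0->1
3 3.6694 1->0
4 4.5845 0->1
5 6.0925 1->0
final: 0 1.2921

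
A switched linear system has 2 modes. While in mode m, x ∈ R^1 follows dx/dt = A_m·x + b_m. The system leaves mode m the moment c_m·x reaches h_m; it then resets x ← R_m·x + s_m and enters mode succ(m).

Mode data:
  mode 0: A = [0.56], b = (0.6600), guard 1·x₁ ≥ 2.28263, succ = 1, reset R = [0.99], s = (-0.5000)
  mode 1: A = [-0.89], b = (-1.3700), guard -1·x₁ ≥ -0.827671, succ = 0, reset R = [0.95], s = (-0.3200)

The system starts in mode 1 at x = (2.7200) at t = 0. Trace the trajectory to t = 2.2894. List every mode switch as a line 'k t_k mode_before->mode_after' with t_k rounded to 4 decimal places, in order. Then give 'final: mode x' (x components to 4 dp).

1 0.6601 1->0
2 1.9886 0->1
final: 1 0.9849

Mode 1: guard c·x = -0.8277 hit at Δt = 0.6601 (t = 0.6601), x⁻ = (0.8277) → reset → x⁺ = (0.4663), jump to mode 0
Mode 0: guard c·x = 2.2826 hit at Δt = 1.3285 (t = 1.9886), x⁻ = (2.2826) → reset → x⁺ = (1.7598), jump to mode 1
Mode 1: flow for 0.3008 to horizon, guard not reached → x = (0.9849)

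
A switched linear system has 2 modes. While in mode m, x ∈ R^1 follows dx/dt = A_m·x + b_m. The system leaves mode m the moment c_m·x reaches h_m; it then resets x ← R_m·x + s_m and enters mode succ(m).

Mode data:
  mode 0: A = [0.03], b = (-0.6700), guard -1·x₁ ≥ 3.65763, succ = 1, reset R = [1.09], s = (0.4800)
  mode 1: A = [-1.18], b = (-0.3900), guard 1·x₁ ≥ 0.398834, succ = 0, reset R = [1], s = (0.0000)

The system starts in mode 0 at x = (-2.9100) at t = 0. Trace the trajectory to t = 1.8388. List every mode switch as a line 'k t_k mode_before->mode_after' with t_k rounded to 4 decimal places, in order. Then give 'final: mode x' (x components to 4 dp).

Mode 0: guard c·x = 3.6576 hit at Δt = 0.9729 (t = 0.9729), x⁻ = (-3.6576) → reset → x⁺ = (-3.5068), jump to mode 1
Mode 1: flow for 0.8659 to horizon, guard not reached → x = (-1.4738)

1 0.9729 0->1
final: 1 -1.4738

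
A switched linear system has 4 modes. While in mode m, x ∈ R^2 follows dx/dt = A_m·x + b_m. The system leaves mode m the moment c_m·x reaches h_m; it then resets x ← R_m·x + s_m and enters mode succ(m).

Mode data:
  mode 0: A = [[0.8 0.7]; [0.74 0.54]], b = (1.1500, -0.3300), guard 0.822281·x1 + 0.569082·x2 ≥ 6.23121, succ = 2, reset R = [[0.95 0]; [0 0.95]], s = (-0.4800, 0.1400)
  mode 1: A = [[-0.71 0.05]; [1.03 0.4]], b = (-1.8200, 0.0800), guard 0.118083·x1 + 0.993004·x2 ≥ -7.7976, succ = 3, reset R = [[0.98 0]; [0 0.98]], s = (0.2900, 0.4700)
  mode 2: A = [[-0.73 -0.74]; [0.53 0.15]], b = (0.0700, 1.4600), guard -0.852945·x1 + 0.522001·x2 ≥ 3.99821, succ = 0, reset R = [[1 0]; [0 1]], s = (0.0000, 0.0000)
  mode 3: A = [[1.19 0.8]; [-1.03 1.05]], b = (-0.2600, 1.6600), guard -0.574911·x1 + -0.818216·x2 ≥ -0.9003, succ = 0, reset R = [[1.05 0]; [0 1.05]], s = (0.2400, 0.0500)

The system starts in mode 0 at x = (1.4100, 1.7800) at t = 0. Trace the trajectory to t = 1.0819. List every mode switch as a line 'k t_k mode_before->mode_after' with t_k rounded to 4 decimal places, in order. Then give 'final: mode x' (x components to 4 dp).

1 0.6508 0->2
final: 2 1.7669 5.4475

Mode 0: guard c·x = 6.2312 hit at Δt = 0.6508 (t = 0.6508), x⁻ = (4.8802, 3.8981) → reset → x⁺ = (4.1562, 3.8432), jump to mode 2
Mode 2: flow for 0.4311 to horizon, guard not reached → x = (1.7669, 5.4475)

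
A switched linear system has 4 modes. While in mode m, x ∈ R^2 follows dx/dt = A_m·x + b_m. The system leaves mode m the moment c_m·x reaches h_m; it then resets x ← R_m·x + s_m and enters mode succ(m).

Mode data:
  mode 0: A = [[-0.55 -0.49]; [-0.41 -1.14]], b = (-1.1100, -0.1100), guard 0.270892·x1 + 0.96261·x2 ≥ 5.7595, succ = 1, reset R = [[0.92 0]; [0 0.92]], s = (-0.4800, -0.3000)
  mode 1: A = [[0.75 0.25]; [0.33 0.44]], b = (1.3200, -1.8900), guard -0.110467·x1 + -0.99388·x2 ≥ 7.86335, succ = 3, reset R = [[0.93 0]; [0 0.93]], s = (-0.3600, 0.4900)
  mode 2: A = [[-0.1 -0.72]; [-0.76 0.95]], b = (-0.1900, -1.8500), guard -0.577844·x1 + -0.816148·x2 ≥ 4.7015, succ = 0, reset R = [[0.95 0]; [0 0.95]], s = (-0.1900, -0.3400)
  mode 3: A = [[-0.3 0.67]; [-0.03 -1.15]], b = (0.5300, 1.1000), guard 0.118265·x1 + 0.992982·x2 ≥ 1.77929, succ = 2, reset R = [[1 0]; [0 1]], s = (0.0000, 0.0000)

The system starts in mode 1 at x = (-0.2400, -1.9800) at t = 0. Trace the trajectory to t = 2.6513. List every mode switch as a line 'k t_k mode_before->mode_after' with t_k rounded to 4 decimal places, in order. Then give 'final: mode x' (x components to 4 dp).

Mode 1: guard c·x = 7.8633 hit at Δt = 1.5209 (t = 1.5209), x⁻ = (0.0882, -7.9216) → reset → x⁺ = (-0.2780, -6.8771), jump to mode 3
Mode 3: flow for 1.1304 to horizon, guard not reached → x = (-1.7817, -1.1489)

1 1.5209 1->3
final: 3 -1.7817 -1.1489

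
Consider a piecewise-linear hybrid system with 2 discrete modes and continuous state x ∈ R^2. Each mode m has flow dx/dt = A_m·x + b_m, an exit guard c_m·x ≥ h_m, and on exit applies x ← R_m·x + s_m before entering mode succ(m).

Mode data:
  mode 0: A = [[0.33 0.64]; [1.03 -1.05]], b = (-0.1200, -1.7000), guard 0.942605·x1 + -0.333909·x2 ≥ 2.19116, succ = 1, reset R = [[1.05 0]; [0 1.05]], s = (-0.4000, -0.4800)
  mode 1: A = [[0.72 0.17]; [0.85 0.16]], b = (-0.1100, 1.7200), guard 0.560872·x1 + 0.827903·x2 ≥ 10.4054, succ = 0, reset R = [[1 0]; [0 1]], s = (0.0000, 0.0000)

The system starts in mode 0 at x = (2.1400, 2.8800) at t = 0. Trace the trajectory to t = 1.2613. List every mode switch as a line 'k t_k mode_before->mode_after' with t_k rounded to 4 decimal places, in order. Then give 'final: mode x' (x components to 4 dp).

Mode 0: guard c·x = 2.1912 hit at Δt = 0.4141 (t = 0.4141), x⁻ = (3.1091, 2.2147) → reset → x⁺ = (2.8646, 1.8455), jump to mode 1
Mode 1: flow for 0.8472 to horizon, guard not reached → x = (5.9113, 6.8674)

1 0.4141 0->1
final: 1 5.9113 6.8674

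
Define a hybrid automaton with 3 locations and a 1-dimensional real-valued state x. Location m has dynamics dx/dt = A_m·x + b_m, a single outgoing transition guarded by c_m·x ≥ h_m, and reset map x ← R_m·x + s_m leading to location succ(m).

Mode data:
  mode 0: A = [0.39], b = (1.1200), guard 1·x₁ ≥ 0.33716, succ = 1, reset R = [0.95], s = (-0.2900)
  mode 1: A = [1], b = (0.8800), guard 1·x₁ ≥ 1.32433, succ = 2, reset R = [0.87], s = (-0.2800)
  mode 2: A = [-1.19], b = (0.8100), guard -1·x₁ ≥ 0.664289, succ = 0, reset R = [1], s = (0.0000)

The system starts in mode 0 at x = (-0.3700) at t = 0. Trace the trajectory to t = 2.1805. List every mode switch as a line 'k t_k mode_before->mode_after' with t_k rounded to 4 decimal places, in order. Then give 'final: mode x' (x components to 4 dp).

1 0.6383 0->1
2 1.5227 1->2
final: 2 0.7682

Mode 0: guard c·x = 0.3372 hit at Δt = 0.6383 (t = 0.6383), x⁻ = (0.3372) → reset → x⁺ = (0.0303), jump to mode 1
Mode 1: guard c·x = 1.3243 hit at Δt = 0.8844 (t = 1.5227), x⁻ = (1.3243) → reset → x⁺ = (0.8722), jump to mode 2
Mode 2: flow for 0.6578 to horizon, guard not reached → x = (0.7682)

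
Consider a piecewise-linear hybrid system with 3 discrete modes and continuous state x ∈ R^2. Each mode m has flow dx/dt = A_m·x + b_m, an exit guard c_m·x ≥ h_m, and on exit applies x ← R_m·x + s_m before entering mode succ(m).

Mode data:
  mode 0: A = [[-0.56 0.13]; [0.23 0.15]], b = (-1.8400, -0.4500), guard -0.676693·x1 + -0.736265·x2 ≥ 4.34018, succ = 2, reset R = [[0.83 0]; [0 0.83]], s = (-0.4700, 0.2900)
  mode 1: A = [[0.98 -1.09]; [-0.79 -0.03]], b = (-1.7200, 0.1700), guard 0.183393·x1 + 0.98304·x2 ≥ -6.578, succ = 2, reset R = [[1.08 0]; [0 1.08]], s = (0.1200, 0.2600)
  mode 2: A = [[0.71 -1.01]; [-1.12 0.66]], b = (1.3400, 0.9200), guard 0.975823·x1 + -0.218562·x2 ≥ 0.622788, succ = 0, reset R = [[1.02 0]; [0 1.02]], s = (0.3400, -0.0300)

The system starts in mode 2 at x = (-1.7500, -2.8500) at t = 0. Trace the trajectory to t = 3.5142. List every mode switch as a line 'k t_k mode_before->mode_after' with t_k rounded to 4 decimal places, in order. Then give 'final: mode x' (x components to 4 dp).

1 0.5122 2->0
2 1.6939 0->2
3 2.2017 2->0
4 3.1653 0->2
final: 2 -0.4254 -3.3945

Mode 2: guard c·x = 0.6228 hit at Δt = 0.5122 (t = 0.5122), x⁻ = (0.0163, -2.7766) → reset → x⁺ = (0.3567, -2.8621), jump to mode 0
Mode 0: guard c·x = 4.3402 hit at Δt = 1.1817 (t = 1.6939), x⁻ = (-1.8060, -4.2350) → reset → x⁺ = (-1.9690, -3.2251), jump to mode 2
Mode 2: guard c·x = 0.6228 hit at Δt = 0.5078 (t = 2.2017), x⁻ = (-0.0765, -3.1910) → reset → x⁺ = (0.2620, -3.2848), jump to mode 0
Mode 0: guard c·x = 4.3402 hit at Δt = 0.9636 (t = 3.1653), x⁻ = (-1.5914, -4.4322) → reset → x⁺ = (-1.7909, -3.3887), jump to mode 2
Mode 2: flow for 0.3489 to horizon, guard not reached → x = (-0.4254, -3.3945)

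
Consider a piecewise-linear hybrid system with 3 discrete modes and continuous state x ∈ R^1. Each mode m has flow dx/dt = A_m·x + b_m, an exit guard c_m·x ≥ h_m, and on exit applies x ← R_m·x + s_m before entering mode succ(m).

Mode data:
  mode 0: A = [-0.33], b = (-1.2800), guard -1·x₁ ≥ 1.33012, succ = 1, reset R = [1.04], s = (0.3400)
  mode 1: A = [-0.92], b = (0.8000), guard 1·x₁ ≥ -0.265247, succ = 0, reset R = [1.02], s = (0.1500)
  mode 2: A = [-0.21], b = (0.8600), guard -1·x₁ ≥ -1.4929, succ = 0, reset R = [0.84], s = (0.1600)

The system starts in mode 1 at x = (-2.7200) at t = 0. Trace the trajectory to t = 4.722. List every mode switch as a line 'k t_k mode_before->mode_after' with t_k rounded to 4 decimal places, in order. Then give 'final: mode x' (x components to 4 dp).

1 1.2517 1->0
2 2.4286 0->1
3 2.9962 1->0
4 4.1731 0->1
final: 1 -0.2848

Mode 1: guard c·x = -0.2652 hit at Δt = 1.2517 (t = 1.2517), x⁻ = (-0.2652) → reset → x⁺ = (-0.1206), jump to mode 0
Mode 0: guard c·x = 1.3301 hit at Δt = 1.1769 (t = 2.4286), x⁻ = (-1.3301) → reset → x⁺ = (-1.0433), jump to mode 1
Mode 1: guard c·x = -0.2652 hit at Δt = 0.5676 (t = 2.9962), x⁻ = (-0.2652) → reset → x⁺ = (-0.1206), jump to mode 0
Mode 0: guard c·x = 1.3301 hit at Δt = 1.1769 (t = 4.1731), x⁻ = (-1.3301) → reset → x⁺ = (-1.0433), jump to mode 1
Mode 1: flow for 0.5489 to horizon, guard not reached → x = (-0.2848)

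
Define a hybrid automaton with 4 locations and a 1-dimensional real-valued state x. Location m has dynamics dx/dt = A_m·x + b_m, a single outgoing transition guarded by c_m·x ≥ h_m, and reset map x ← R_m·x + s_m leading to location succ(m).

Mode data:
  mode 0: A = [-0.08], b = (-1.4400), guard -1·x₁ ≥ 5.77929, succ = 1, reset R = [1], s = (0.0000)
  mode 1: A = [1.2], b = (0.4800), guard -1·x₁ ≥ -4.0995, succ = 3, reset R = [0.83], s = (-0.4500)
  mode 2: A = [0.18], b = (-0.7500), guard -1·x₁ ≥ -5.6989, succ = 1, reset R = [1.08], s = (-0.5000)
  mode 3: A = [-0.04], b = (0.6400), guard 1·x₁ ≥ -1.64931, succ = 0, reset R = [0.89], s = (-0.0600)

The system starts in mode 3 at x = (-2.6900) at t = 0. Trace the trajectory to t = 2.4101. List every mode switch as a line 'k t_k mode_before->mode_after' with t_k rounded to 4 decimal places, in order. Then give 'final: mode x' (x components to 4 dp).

1 1.4323 3->0
final: 0 -2.7673

Mode 3: guard c·x = -1.6493 hit at Δt = 1.4323 (t = 1.4323), x⁻ = (-1.6493) → reset → x⁺ = (-1.5279), jump to mode 0
Mode 0: flow for 0.9778 to horizon, guard not reached → x = (-2.7673)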